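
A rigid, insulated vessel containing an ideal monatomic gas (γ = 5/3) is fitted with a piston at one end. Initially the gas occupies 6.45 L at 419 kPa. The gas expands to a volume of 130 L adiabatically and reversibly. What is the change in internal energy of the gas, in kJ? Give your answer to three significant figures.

P₂ = P₁(V₁/V₂)^γ = 419×(6.45/130)^(5/3) = 2.807 kPa.
For a reversible adiabat, W_by_gas = (P₁V₁ − P₂V₂)/(γ−1).
W_by = (419000×0.00645 − 2807×0.13) / (2/3) = 3506 J.
Q = 0 ⇒ ΔU = −W_by = -3506 J.

ΔU ≈ -3.51 kJ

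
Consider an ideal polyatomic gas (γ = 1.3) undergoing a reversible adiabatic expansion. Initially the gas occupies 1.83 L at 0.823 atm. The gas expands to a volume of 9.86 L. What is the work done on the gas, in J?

P₂ = P₁(V₁/V₂)^γ = 0.823×(1.83/9.86)^(1.3) = 0.09216 atm.
For a reversible adiabat, W_by_gas = (P₁V₁ − P₂V₂)/(γ−1).
W_by = (83390×0.00183 − 9338×0.00986) / (0.3) = 201.8 J.
W_on_gas = −W_by = -201.8 J.

W ≈ -202 J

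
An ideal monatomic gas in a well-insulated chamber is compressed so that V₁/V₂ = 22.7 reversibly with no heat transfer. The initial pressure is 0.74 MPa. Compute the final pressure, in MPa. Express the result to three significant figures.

Adiabatic: P₁V₁^γ = P₂V₂^γ ⇒ P₂ = P₁ (V₁/V₂)^γ.
For a monatomic ideal gas γ = 5/3.
P₂ = 0.74 × 22.7^(5/3) = 134.7 MPa.

P₂ ≈ 135 MPa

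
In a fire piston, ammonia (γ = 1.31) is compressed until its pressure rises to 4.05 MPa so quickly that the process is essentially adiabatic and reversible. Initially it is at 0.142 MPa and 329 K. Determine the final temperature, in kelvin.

Adiabatic: T₂/T₁ = (P₂/P₁)^((γ−1)/γ).
T₂ = 329 × (4.05/0.142)^(0.237) = 727 K.

T₂ ≈ 727 K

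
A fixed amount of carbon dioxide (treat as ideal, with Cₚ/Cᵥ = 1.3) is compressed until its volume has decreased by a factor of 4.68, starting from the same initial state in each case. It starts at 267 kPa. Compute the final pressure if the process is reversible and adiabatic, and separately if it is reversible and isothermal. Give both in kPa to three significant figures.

adiabatic: 1990 kPa; isothermal: 1250 kPa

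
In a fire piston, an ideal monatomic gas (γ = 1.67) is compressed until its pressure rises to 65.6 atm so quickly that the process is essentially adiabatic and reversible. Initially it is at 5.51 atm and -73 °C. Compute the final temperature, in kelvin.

T₂ ≈ 541 K

Adiabatic: T₂/T₁ = (P₂/P₁)^((γ−1)/γ).
T₁ = -73 °C = 200.1 K.
T₂ = 200.1 × (65.6/5.51)^(0.401) = 540.7 K.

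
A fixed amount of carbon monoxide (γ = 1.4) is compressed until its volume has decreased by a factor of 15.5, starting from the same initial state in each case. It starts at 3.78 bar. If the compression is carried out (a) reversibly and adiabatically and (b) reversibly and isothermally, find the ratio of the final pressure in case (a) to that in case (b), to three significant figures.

Isothermal: P_b = P₁(V₁/V₂) = 3.78×15.5.
Adiabatic: P_a = P₁(V₁/V₂)^γ = 3.78×15.5^(1.4).
P_a/P_b = (V₁/V₂)^(γ−1) = 15.5^(0.4) = 2.993.

P_adiabatic / P_isothermal ≈ 2.99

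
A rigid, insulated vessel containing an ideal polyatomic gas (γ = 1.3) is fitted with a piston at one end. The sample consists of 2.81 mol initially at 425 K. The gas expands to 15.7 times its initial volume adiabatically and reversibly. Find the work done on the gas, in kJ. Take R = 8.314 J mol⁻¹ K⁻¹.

For a reversible adiabat TV^(γ−1) is constant, so T₂ = T₁ (V₁/V₂)^(γ−1).
T₂ = 425 × (1/15.7)^(0.3) = 186 K.
Q = 0, so ΔU = W_on_gas = nCᵥΔT with Cᵥ = R/(γ−1) = 27.71 J/(mol·K).
ΔU = 2.81 × 27.71 × (186 − 425) = -18610 J.

W ≈ -18.6 kJ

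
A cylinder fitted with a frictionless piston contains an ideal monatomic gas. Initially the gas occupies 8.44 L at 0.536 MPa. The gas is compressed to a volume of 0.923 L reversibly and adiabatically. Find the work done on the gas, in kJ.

γ = 5/3 for a monatomic ideal gas.
P₂ = P₁(V₁/V₂)^γ = 0.536×(8.44/0.923)^(5/3) = 21.43 MPa.
For a reversible adiabat, W_by_gas = (P₁V₁ − P₂V₂)/(γ−1).
W_by = (536000×0.00844 − 2.143×10^7×0.000923) / (2/3) = -22890 J.
W_on_gas = −W_by = 22890 J.

W ≈ 22.9 kJ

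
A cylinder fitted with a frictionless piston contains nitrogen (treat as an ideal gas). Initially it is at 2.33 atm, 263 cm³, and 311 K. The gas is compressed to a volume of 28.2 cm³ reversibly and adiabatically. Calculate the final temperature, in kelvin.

For a reversible adiabat TV^(γ−1) is constant, so T₂ = T₁ (V₁/V₂)^(γ−1).
γ = 7/5 for a diatomic ideal gas.
T₂ = 311 × (263/28.2)^(2/5) = 759.7 K.

T₂ ≈ 760 K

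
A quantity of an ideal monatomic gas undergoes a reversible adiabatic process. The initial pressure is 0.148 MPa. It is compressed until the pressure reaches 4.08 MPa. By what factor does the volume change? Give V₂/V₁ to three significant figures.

V₂/V₁ ≈ 0.137

From PV^γ = const, V₂/V₁ = (P₁/P₂)^(1/γ).
For a monatomic ideal gas γ = 5/3.
V₂/V₁ = (0.148/4.08)^(3/5) = 0.1367.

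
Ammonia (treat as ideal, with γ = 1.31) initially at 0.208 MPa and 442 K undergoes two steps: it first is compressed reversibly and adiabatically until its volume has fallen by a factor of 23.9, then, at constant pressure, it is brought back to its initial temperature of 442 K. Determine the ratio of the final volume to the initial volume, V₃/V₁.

V₃/V₁ ≈ 0.0156

Adiabatic step: V₂/V₁ = 0.04184; T₂ = T₁·23.9^(0.31) = 1182 K.
Isobaric step: V₃/V₂ = T₃/T₂ = 442/1182.
V₃/V₁ = (V₂/V₁)(V₃/V₂) = 0.04184 × (442/1182) = 0.01564.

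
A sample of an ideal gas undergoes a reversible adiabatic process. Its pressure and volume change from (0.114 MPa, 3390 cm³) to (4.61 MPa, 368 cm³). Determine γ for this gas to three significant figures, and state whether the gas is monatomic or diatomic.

PV^γ = const ⇒ γ = ln(P₂/P₁) / ln(V₁/V₂).
γ = ln(4.61/0.114) / ln(3390/368) = 1.666.
γ ≈ 1.67 is close to 5/3, so the gas is monatomic.

γ ≈ 1.67; monatomic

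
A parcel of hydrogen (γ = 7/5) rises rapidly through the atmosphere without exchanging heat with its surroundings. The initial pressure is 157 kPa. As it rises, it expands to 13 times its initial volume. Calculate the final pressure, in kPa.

P₂ ≈ 4.33 kPa

Adiabatic: P₁V₁^γ = P₂V₂^γ ⇒ P₂ = P₁ (V₁/V₂)^γ.
P₂ = 157 × (1/13)^(7/5) = 4.329 kPa.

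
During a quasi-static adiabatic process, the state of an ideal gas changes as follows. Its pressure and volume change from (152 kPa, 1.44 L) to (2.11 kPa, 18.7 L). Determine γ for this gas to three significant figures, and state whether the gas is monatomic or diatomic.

PV^γ = const ⇒ γ = ln(P₂/P₁) / ln(V₁/V₂).
γ = ln(2.11/152) / ln(1.44/18.7) = 1.668.
γ ≈ 1.67 is close to 5/3, so the gas is monatomic.

γ ≈ 1.67; monatomic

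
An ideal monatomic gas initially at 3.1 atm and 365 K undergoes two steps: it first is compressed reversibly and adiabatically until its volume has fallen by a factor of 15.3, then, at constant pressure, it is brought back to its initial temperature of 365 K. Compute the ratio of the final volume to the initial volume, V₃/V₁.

V₃/V₁ ≈ 0.0106

For a monatomic ideal gas γ = 5/3.
Adiabatic step: V₂/V₁ = 0.06536; T₂ = T₁·15.3^(2/3) = 2250 K.
Isobaric step: V₃/V₂ = T₃/T₂ = 365/2250.
V₃/V₁ = (V₂/V₁)(V₃/V₂) = 0.06536 × (365/2250) = 0.01061.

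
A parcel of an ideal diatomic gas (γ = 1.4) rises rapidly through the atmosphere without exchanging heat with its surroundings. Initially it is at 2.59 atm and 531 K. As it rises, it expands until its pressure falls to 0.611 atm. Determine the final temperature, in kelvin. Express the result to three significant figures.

Adiabatic: T₂/T₁ = (P₂/P₁)^((γ−1)/γ).
T₂ = 531 × (0.611/2.59)^(0.286) = 351.5 K.

T₂ ≈ 351 K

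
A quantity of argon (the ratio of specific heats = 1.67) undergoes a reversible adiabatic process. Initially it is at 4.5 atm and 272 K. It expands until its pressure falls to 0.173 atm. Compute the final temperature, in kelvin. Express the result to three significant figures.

Along an adiabat T P^((1−γ)/γ) is constant, so T₂ = T₁ (P₂/P₁)^((γ−1)/γ).
T₂ = 272 × (0.173/4.5)^(0.401) = 73.59 K.

T₂ ≈ 73.6 K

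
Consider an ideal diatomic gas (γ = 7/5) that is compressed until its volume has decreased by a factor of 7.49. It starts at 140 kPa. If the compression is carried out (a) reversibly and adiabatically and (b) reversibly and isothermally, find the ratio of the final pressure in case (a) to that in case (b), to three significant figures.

Isothermal: P_b = P₁(V₁/V₂) = 140×7.49.
Adiabatic: P_a = P₁(V₁/V₂)^γ = 140×7.49^(7/5).
P_a/P_b = (V₁/V₂)^(γ−1) = 7.49^(2/5) = 2.238.

P_adiabatic / P_isothermal ≈ 2.24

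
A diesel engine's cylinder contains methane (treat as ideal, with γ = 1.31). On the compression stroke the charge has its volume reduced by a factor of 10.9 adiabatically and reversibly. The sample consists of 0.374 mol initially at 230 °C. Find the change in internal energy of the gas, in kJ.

For a reversible adiabat TV^(γ−1) is constant, so T₂ = T₁ (V₁/V₂)^(γ−1).
T₁ = 230 °C = 503.1 K.
T₂ = 503.1 × 10.9^(0.31) = 1055 K.
Q = 0, so ΔU = W_on_gas = nCᵥΔT with Cᵥ = R/(γ−1) = 26.82 J/(mol·K).
ΔU = 0.374 × 26.82 × (1055 − 503.1) = 5536 J.

ΔU ≈ 5.54 kJ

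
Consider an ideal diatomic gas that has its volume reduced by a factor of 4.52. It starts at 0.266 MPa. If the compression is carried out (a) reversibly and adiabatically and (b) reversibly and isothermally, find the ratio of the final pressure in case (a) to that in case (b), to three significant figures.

P_adiabatic / P_isothermal ≈ 1.83

For a diatomic ideal gas γ = 7/5.
Isothermal: P_b = P₁(V₁/V₂) = 0.266×4.52.
Adiabatic: P_a = P₁(V₁/V₂)^γ = 0.266×4.52^(7/5).
P_a/P_b = (V₁/V₂)^(γ−1) = 4.52^(2/5) = 1.828.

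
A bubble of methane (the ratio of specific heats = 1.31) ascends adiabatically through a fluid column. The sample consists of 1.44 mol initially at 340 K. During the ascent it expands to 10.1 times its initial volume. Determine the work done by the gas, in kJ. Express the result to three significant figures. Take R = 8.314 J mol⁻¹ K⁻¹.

W ≈ 6.72 kJ

For a reversible adiabat TV^(γ−1) is constant, so T₂ = T₁ (V₁/V₂)^(γ−1).
T₂ = 340 × (1/10.1)^(0.31) = 166 K.
Q = 0, so ΔU = W_on_gas = nCᵥΔT with Cᵥ = R/(γ−1) = 26.82 J/(mol·K).
ΔU = 1.44 × 26.82 × (166 − 340) = -6719 J.
Work done by the gas = −ΔU = 6719 J.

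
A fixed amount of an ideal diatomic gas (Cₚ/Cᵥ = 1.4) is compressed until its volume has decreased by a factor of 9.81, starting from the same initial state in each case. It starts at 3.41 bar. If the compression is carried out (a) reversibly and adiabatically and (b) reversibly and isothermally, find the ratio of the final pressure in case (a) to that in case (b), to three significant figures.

Isothermal: P_b = P₁(V₁/V₂) = 3.41×9.81.
Adiabatic: P_a = P₁(V₁/V₂)^γ = 3.41×9.81^(1.4).
P_a/P_b = (V₁/V₂)^(γ−1) = 9.81^(0.4) = 2.493.

P_adiabatic / P_isothermal ≈ 2.49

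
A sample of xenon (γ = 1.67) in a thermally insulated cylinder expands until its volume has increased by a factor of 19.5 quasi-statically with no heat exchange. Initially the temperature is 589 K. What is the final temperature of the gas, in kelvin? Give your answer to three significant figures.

Adiabatic: T₁V₁^(γ−1) = T₂V₂^(γ−1) ⇒ T₂ = T₁ (V₁/V₂)^(γ−1).
T₂ = 589 × (1/19.5)^(0.67) = 80.5 K.

T₂ ≈ 80.5 K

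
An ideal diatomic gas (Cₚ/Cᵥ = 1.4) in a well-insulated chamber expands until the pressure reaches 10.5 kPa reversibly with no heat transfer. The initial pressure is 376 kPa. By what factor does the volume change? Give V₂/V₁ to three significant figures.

V₂/V₁ ≈ 12.9

From PV^γ = const, V₂/V₁ = (P₁/P₂)^(1/γ).
V₂/V₁ = (376/10.5)^(0.714) = 12.88.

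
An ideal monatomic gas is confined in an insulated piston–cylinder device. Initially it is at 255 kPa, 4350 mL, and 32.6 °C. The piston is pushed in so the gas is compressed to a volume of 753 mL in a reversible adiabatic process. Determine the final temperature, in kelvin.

T₂ ≈ 984 K

For a reversible adiabat TV^(γ−1) is constant, so T₂ = T₁ (V₁/V₂)^(γ−1).
γ = 5/3 for a monatomic ideal gas.
T₁ = 32.6 °C = 305.8 K.
T₂ = 305.8 × (4350/753)^(2/3) = 984.4 K.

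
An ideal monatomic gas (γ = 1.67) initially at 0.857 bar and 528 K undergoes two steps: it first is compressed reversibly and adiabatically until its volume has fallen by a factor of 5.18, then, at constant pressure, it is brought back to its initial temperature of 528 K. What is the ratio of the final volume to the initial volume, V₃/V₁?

Adiabatic step: V₂/V₁ = 0.1931; T₂ = T₁·5.18^(0.67) = 1589 K.
Isobaric step: V₃/V₂ = T₃/T₂ = 528/1589.
V₃/V₁ = (V₂/V₁)(V₃/V₂) = 0.1931 × (528/1589) = 0.06413.

V₃/V₁ ≈ 0.0641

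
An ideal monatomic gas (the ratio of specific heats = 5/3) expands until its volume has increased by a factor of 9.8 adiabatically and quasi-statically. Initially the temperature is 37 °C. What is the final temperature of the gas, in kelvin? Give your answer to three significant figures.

T₂ ≈ 67.7 K

For a reversible adiabat TV^(γ−1) is constant, so T₂ = T₁ (V₁/V₂)^(γ−1).
T₁ = 37 °C = 310.1 K.
T₂ = 310.1 × (1/9.8)^(2/3) = 67.73 K.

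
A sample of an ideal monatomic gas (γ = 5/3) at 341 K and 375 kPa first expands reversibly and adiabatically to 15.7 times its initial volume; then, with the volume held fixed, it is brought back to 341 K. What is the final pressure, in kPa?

P₃ ≈ 23.9 kPa

Adiabatic step (PV^γ = const): P₂ = 375×(1/15.7)^(5/3) = 3.809 kPa; T₂ = 341×(1/15.7)^(2/3) = 54.39 K.
Isochoric: P₃ = P₂(T₃/T₂) = 3.809 × (341/54.39) = 23.89 kPa.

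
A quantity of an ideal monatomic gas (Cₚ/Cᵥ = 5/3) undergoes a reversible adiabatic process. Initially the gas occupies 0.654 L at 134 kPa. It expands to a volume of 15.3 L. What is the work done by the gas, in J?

W ≈ 115 J

P₂ = P₁(V₁/V₂)^γ = 134×(0.654/15.3)^(5/3) = 0.7002 kPa.
For a reversible adiabat, W_by_gas = (P₁V₁ − P₂V₂)/(γ−1).
W_by = (134000×0.000654 − 700.2×0.0153) / (2/3) = 115.4 J.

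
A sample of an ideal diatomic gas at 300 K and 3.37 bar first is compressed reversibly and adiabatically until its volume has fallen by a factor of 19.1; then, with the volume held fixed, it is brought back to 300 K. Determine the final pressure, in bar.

For a diatomic ideal gas γ = 7/5.
Adiabatic step (PV^γ = const): P₂ = 3.37×19.1^(7/5) = 209.4 bar; T₂ = 300×19.1^(2/5) = 976.2 K.
Isochoric: P₃ = P₂(T₃/T₂) = 209.4 × (300/976.2) = 64.37 bar.

P₃ ≈ 64.4 bar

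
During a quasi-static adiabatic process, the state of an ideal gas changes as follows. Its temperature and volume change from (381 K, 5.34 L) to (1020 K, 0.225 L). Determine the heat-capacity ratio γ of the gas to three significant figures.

γ ≈ 1.31

TV^(γ−1) = const ⇒ γ − 1 = ln(T₂/T₁) / ln(V₁/V₂).
γ = 1 + ln(1020/381) / ln(5.34/0.225) = 1.311.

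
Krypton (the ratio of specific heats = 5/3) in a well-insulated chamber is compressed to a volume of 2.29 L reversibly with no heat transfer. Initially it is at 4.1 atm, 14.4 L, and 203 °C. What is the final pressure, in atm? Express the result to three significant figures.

P₂ ≈ 87.8 atm

Adiabatic: P₁V₁^γ = P₂V₂^γ ⇒ P₂ = P₁ (V₁/V₂)^γ.
P₂ = 4.1 × (14.4/2.29)^(5/3) = 87.83 atm.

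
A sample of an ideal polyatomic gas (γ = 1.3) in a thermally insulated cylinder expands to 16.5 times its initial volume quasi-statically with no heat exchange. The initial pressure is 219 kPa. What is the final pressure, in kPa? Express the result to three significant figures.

Since PV^γ is constant along a reversible adiabat, P₂ = P₁ (V₁/V₂)^γ.
P₂ = 219 × (1/16.5)^(1.3) = 5.724 kPa.

P₂ ≈ 5.72 kPa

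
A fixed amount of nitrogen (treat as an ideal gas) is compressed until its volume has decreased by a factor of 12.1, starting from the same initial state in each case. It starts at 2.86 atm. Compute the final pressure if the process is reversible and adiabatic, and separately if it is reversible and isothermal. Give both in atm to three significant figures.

For a diatomic ideal gas γ = 7/5.
Isothermal: P₂ = P₁(V₁/V₂) = 2.86×12.1 = 34.61 atm.
Adiabatic: P₂ = P₁(V₁/V₂)^γ = 2.86×12.1^(7/5) = 93.81 atm.

adiabatic: 93.8 atm; isothermal: 34.6 atm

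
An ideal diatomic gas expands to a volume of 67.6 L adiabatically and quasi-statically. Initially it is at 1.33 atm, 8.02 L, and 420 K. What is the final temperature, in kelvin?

Adiabatic: T₁V₁^(γ−1) = T₂V₂^(γ−1) ⇒ T₂ = T₁ (V₁/V₂)^(γ−1).
γ = 7/5 for a diatomic ideal gas.
T₂ = 420 × (8.02/67.6)^(2/5) = 179 K.

T₂ ≈ 179 K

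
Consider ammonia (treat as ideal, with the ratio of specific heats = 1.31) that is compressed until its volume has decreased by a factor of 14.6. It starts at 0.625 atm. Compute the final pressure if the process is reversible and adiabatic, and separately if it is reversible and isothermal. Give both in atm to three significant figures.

adiabatic: 20.9 atm; isothermal: 9.12 atm

Isothermal: P₂ = P₁(V₁/V₂) = 0.625×14.6 = 9.125 atm.
Adiabatic: P₂ = P₁(V₁/V₂)^γ = 0.625×14.6^(1.31) = 20.95 atm.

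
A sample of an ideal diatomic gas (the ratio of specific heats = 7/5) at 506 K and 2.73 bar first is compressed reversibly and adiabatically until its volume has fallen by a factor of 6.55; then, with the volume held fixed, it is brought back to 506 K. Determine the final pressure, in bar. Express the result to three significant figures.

P₃ ≈ 17.9 bar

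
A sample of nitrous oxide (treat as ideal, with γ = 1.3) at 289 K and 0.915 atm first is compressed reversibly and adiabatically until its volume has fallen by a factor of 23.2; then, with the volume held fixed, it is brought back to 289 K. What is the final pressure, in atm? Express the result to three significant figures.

P₃ ≈ 21.2 atm

Adiabatic step (PV^γ = const): P₂ = 0.915×23.2^(1.3) = 54.52 atm; T₂ = 289×23.2^(0.3) = 742.2 K.
Isochoric: P₃ = P₂(T₃/T₂) = 54.52 × (289/742.2) = 21.23 atm.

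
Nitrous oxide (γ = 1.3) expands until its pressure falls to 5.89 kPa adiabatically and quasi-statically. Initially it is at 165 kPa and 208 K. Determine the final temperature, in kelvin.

Adiabatic: T₂/T₁ = (P₂/P₁)^((γ−1)/γ).
T₂ = 208 × (5.89/165)^(0.231) = 96.4 K.

T₂ ≈ 96.4 K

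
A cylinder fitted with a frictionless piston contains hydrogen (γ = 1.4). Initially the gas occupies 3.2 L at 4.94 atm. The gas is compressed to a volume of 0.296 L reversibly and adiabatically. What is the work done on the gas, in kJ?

W ≈ 6.37 kJ

P₂ = P₁(V₁/V₂)^γ = 4.94×(3.2/0.296)^(1.4) = 138.4 atm.
For a reversible adiabat, W_by_gas = (P₁V₁ − P₂V₂)/(γ−1).
W_by = (500500×0.0032 − 1.402×10^7×0.000296) / (0.4) = -6373 J.
W_on_gas = −W_by = 6373 J.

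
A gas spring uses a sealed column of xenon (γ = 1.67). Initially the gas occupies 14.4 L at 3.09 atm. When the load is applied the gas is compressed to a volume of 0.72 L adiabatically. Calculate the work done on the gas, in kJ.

W ≈ 43.3 kJ

P₂ = P₁(V₁/V₂)^γ = 3.09×(14.4/0.72)^(1.67) = 459.9 atm.
For a reversible adiabat, W_by_gas = (P₁V₁ − P₂V₂)/(γ−1).
W_by = (313100×0.0144 − 4.66×10^7×0.00072) / (0.67) = -43350 J.
W_on_gas = −W_by = 43350 J.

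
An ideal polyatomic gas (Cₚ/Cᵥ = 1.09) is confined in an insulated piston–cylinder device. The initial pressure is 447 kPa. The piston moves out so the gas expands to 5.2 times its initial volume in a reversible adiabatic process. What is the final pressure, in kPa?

Since PV^γ is constant along a reversible adiabat, P₂ = P₁ (V₁/V₂)^γ.
P₂ = 447 × (1/5.2)^(1.09) = 74.11 kPa.

P₂ ≈ 74.1 kPa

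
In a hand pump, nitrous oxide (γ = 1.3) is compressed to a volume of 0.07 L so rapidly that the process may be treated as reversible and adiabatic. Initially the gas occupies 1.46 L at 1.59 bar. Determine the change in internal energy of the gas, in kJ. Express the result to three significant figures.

ΔU ≈ 1.15 kJ

P₂ = P₁(V₁/V₂)^γ = 1.59×(1.46/0.07)^(1.3) = 82.5 bar.
For a reversible adiabat, W_by_gas = (P₁V₁ − P₂V₂)/(γ−1).
W_by = (159000×0.00146 − 8.25×10^6×7×10^-5) / (0.3) = -1151 J.
Q = 0 ⇒ ΔU = −W_by = 1151 J.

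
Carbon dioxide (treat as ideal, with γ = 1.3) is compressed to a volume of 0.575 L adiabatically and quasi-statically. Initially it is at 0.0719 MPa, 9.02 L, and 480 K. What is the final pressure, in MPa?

P₂ ≈ 2.58 MPa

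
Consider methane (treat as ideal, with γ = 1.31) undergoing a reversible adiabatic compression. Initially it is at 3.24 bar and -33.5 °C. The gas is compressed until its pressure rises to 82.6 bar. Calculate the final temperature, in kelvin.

Along an adiabat T P^((1−γ)/γ) is constant, so T₂ = T₁ (P₂/P₁)^((γ−1)/γ).
T₁ = -33.5 °C = 239.6 K.
T₂ = 239.6 × (82.6/3.24)^(0.237) = 515.7 K.

T₂ ≈ 516 K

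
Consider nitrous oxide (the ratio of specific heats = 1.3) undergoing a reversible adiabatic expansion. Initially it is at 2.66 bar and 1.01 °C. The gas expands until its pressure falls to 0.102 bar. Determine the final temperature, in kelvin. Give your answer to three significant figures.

Adiabatic: T₂/T₁ = (P₂/P₁)^((γ−1)/γ).
T₁ = 1.01 °C = 274.2 K.
T₂ = 274.2 × (0.102/2.66)^(0.231) = 129.2 K.

T₂ ≈ 129 K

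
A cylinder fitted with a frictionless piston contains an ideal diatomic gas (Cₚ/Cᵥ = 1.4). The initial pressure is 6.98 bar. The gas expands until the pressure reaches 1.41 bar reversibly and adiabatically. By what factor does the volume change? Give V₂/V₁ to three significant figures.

V₂/V₁ ≈ 3.13

From PV^γ = const, V₂/V₁ = (P₁/P₂)^(1/γ).
V₂/V₁ = (6.98/1.41)^(0.714) = 3.135.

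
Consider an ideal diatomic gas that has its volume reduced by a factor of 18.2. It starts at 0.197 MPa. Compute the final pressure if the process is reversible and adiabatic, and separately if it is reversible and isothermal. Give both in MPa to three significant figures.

For a diatomic ideal gas γ = 7/5.
Isothermal: P₂ = P₁(V₁/V₂) = 0.197×18.2 = 3.585 MPa.
Adiabatic: P₂ = P₁(V₁/V₂)^γ = 0.197×18.2^(7/5) = 11.44 MPa.

adiabatic: 11.4 MPa; isothermal: 3.59 MPa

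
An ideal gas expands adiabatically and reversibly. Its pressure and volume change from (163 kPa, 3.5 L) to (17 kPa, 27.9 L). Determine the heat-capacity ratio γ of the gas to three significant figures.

PV^γ = const ⇒ γ = ln(P₂/P₁) / ln(V₁/V₂).
γ = ln(17/163) / ln(3.5/27.9) = 1.089.

γ ≈ 1.09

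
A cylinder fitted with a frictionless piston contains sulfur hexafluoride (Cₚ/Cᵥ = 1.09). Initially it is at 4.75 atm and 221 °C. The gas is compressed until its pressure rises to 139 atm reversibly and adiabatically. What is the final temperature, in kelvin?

Adiabatic: T₂/T₁ = (P₂/P₁)^((γ−1)/γ).
T₁ = 221 °C = 494.1 K.
T₂ = 494.1 × (139/4.75)^(0.0826) = 653 K.

T₂ ≈ 653 K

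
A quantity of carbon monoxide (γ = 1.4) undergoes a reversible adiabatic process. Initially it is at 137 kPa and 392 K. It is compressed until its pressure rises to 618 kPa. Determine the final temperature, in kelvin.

Along an adiabat T P^((1−γ)/γ) is constant, so T₂ = T₁ (P₂/P₁)^((γ−1)/γ).
T₂ = 392 × (618/137)^(0.286) = 602.9 K.

T₂ ≈ 603 K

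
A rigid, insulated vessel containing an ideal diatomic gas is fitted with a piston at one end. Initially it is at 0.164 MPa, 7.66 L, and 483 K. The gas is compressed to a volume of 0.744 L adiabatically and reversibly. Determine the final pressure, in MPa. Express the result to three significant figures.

Adiabatic: P₁V₁^γ = P₂V₂^γ ⇒ P₂ = P₁ (V₁/V₂)^γ.
γ = 7/5 for a diatomic ideal gas.
P₂ = 0.164 × (7.66/0.744)^(7/5) = 4.291 MPa.

P₂ ≈ 4.29 MPa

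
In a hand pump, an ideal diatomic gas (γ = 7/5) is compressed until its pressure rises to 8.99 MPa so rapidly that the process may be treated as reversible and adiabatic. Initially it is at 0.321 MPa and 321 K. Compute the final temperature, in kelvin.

Adiabatic: T₂/T₁ = (P₂/P₁)^((γ−1)/γ).
T₂ = 321 × (8.99/0.321)^(2/7) = 831.8 K.

T₂ ≈ 832 K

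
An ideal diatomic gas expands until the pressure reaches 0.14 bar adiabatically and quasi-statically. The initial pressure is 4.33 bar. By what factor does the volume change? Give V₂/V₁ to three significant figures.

V₂/V₁ ≈ 11.6

From PV^γ = const, V₂/V₁ = (P₁/P₂)^(1/γ).
For a diatomic ideal gas γ = 7/5.
V₂/V₁ = (4.33/0.14)^(5/7) = 11.6.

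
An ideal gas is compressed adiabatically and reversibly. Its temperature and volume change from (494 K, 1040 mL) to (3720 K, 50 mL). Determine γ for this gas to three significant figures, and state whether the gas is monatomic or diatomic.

TV^(γ−1) = const ⇒ γ − 1 = ln(T₂/T₁) / ln(V₁/V₂).
γ = 1 + ln(3720/494) / ln(1040/50) = 1.665.
γ ≈ 1.67 is close to 5/3, so the gas is monatomic.

γ ≈ 1.67; monatomic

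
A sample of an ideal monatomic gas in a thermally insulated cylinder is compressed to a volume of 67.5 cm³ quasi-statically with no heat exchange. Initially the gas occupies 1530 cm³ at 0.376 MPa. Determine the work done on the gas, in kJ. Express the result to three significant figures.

γ = 5/3 for a monatomic ideal gas.
P₂ = P₁(V₁/V₂)^γ = 0.376×(1530/67.5)^(5/3) = 68.26 MPa.
For a reversible adiabat, W_by_gas = (P₁V₁ − P₂V₂)/(γ−1).
W_by = (376000×0.00153 − 6.826×10^7×6.75×10^-5) / (2/3) = -6048 J.
W_on_gas = −W_by = 6048 J.

W ≈ 6.05 kJ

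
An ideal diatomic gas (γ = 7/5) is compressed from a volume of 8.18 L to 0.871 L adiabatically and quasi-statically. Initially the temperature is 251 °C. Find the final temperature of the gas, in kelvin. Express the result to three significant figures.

For a reversible adiabat TV^(γ−1) is constant, so T₂ = T₁ (V₁/V₂)^(γ−1).
T₁ = 251 °C = 524.1 K.
T₂ = 524.1 × (8.18/0.871)^(2/5) = 1284 K.

T₂ ≈ 1280 K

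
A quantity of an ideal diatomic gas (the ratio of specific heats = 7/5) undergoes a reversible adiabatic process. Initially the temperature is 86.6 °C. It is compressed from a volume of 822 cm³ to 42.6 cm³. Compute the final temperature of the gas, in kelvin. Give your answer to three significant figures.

For a reversible adiabat TV^(γ−1) is constant, so T₂ = T₁ (V₁/V₂)^(γ−1).
T₁ = 86.6 °C = 359.8 K.
T₂ = 359.8 × (822/42.6)^(2/5) = 1175 K.

T₂ ≈ 1180 K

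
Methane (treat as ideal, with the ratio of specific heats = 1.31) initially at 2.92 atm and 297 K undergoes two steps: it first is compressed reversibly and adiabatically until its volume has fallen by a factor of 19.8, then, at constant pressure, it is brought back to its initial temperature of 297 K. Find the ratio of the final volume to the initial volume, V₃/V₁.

V₃/V₁ ≈ 0.0200

Adiabatic step: V₂/V₁ = 0.05051; T₂ = T₁·19.8^(0.31) = 749.4 K.
Isobaric step: V₃/V₂ = T₃/T₂ = 297/749.4.
V₃/V₁ = (V₂/V₁)(V₃/V₂) = 0.05051 × (297/749.4) = 0.02002.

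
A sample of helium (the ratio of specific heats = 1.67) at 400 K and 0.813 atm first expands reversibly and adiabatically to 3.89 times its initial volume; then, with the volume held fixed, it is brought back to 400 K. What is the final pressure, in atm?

Adiabatic step (PV^γ = const): P₂ = 0.813×(1/3.89)^(1.67) = 0.08412 atm; T₂ = 400×(1/3.89)^(0.67) = 161 K.
Isochoric: P₃ = P₂(T₃/T₂) = 0.08412 × (400/161) = 0.209 atm.

P₃ ≈ 0.209 atm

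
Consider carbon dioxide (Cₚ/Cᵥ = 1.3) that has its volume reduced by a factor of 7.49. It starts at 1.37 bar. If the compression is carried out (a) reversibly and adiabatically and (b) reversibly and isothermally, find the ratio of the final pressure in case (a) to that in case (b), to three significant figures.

P_adiabatic / P_isothermal ≈ 1.83

Isothermal: P_b = P₁(V₁/V₂) = 1.37×7.49.
Adiabatic: P_a = P₁(V₁/V₂)^γ = 1.37×7.49^(1.3).
P_a/P_b = (V₁/V₂)^(γ−1) = 7.49^(0.3) = 1.83.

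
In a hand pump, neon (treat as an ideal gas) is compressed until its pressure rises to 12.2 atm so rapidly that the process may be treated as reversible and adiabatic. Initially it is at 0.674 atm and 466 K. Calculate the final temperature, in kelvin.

T₂ ≈ 1480 K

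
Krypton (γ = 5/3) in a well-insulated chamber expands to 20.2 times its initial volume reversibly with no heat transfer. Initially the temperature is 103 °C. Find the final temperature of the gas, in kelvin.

For a reversible adiabat TV^(γ−1) is constant, so T₂ = T₁ (V₁/V₂)^(γ−1).
T₁ = 103 °C = 376.1 K.
T₂ = 376.1 × (1/20.2)^(2/3) = 50.71 K.

T₂ ≈ 50.7 K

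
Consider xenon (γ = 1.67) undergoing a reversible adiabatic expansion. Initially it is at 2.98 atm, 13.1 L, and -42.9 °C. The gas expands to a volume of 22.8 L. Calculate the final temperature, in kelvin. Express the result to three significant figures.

T₂ ≈ 159 K

For a reversible adiabat TV^(γ−1) is constant, so T₂ = T₁ (V₁/V₂)^(γ−1).
T₁ = -42.9 °C = 230.2 K.
T₂ = 230.2 × (13.1/22.8)^(0.67) = 158.8 K.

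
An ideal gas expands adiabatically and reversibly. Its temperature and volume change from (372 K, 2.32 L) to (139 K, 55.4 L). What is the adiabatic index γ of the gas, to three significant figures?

TV^(γ−1) = const ⇒ γ − 1 = ln(T₂/T₁) / ln(V₁/V₂).
γ = 1 + ln(139/372) / ln(2.32/55.4) = 1.31.

γ ≈ 1.31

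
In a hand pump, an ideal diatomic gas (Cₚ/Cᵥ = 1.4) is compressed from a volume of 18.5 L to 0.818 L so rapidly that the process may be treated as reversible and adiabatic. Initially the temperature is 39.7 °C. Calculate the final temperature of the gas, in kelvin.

T₂ ≈ 1090 K

For a reversible adiabat TV^(γ−1) is constant, so T₂ = T₁ (V₁/V₂)^(γ−1).
T₁ = 39.7 °C = 312.8 K.
T₂ = 312.8 × (18.5/0.818)^(0.4) = 1089 K.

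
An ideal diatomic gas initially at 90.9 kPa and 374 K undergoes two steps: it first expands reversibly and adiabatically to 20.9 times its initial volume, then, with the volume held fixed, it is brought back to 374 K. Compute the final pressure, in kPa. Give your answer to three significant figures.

For a diatomic ideal gas γ = 7/5.
Adiabatic step (PV^γ = const): P₂ = 90.9×(1/20.9)^(7/5) = 1.289 kPa; T₂ = 374×(1/20.9)^(2/5) = 110.9 K.
Isochoric: P₃ = P₂(T₃/T₂) = 1.289 × (374/110.9) = 4.349 kPa.

P₃ ≈ 4.35 kPa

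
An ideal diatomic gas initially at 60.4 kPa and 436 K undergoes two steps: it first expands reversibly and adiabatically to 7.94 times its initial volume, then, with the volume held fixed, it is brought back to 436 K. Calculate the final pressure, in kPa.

For a diatomic ideal gas γ = 7/5.
Adiabatic step (PV^γ = const): P₂ = 60.4×(1/7.94)^(7/5) = 3.321 kPa; T₂ = 436×(1/7.94)^(2/5) = 190.4 K.
Isochoric: P₃ = P₂(T₃/T₂) = 3.321 × (436/190.4) = 7.607 kPa.

P₃ ≈ 7.61 kPa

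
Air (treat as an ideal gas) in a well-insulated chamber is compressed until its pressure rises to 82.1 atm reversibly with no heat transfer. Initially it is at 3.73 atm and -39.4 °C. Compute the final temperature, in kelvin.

T₂ ≈ 565 K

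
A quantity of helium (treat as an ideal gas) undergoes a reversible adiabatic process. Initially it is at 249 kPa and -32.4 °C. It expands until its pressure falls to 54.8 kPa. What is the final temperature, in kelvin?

Along an adiabat T P^((1−γ)/γ) is constant, so T₂ = T₁ (P₂/P₁)^((γ−1)/γ).
For a monatomic ideal gas γ = 5/3, so (γ−1)/γ = 2/5.
T₁ = -32.4 °C = 240.7 K.
T₂ = 240.7 × (54.8/249)^(2/5) = 131.4 K.

T₂ ≈ 131 K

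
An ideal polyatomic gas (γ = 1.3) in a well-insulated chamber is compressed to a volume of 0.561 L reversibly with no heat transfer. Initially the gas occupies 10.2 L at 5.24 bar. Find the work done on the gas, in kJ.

P₂ = P₁(V₁/V₂)^γ = 5.24×(10.2/0.561)^(1.3) = 227.4 bar.
For a reversible adiabat, W_by_gas = (P₁V₁ − P₂V₂)/(γ−1).
W_by = (524000×0.0102 − 2.274×10^7×0.000561) / (0.3) = -24710 J.
W_on_gas = −W_by = 24710 J.

W ≈ 24.7 kJ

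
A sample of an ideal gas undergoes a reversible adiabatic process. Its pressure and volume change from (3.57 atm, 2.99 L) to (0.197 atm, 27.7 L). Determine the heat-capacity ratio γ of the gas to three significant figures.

PV^γ = const ⇒ γ = ln(P₂/P₁) / ln(V₁/V₂).
γ = ln(0.197/3.57) / ln(2.99/27.7) = 1.301.

γ ≈ 1.30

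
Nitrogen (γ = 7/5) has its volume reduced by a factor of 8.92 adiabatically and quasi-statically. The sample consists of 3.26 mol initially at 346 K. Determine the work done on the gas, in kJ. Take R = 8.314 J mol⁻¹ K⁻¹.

Adiabatic: T₁V₁^(γ−1) = T₂V₂^(γ−1) ⇒ T₂ = T₁ (V₁/V₂)^(γ−1).
T₂ = 346 × 8.92^(2/5) = 830.3 K.
Q = 0, so ΔU = W_on_gas = nCᵥΔT with Cᵥ = R/(γ−1) = 20.79 J/(mol·K).
ΔU = 3.26 × 20.79 × (830.3 − 346) = 32810 J.

W ≈ 32.8 kJ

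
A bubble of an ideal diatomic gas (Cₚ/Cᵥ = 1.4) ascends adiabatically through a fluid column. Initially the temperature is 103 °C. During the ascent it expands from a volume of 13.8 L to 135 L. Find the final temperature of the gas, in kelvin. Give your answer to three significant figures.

For a reversible adiabat TV^(γ−1) is constant, so T₂ = T₁ (V₁/V₂)^(γ−1).
T₁ = 103 °C = 376.1 K.
T₂ = 376.1 × (13.8/135)^(0.4) = 151.1 K.

T₂ ≈ 151 K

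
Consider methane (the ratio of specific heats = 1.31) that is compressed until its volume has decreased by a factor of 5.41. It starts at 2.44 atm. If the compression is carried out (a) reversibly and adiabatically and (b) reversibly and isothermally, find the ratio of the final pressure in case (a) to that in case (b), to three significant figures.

P_adiabatic / P_isothermal ≈ 1.69

Isothermal: P_b = P₁(V₁/V₂) = 2.44×5.41.
Adiabatic: P_a = P₁(V₁/V₂)^γ = 2.44×5.41^(1.31).
P_a/P_b = (V₁/V₂)^(γ−1) = 5.41^(0.31) = 1.688.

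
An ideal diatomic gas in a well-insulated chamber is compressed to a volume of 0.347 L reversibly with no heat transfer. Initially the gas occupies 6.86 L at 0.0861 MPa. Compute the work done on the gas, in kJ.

W ≈ 3.39 kJ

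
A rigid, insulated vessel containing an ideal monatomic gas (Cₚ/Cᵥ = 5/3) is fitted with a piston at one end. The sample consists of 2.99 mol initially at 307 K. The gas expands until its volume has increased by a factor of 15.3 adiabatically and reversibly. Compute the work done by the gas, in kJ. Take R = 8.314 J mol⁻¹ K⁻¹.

W ≈ 9.59 kJ

For a reversible adiabat TV^(γ−1) is constant, so T₂ = T₁ (V₁/V₂)^(γ−1).
T₂ = 307 × (1/15.3)^(2/3) = 49.81 K.
Q = 0, so ΔU = W_on_gas = nCᵥΔT with Cᵥ = R/(γ−1) = 12.47 J/(mol·K).
ΔU = 2.99 × 12.47 × (49.81 − 307) = -9590 J.
Work done by the gas = −ΔU = 9590 J.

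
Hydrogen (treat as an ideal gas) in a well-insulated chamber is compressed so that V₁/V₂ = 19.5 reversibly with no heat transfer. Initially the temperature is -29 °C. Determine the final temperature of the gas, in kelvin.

For a reversible adiabat TV^(γ−1) is constant, so T₂ = T₁ (V₁/V₂)^(γ−1).
For a diatomic ideal gas γ = 7/5, so γ−1 = 2/5.
T₁ = -29 °C = 244.1 K.
T₂ = 244.1 × 19.5^(2/5) = 801.1 K.

T₂ ≈ 801 K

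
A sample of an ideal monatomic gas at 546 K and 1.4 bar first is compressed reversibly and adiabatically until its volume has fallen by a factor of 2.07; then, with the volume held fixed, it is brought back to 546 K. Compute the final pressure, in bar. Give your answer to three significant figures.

For a monatomic ideal gas γ = 5/3.
Adiabatic step (PV^γ = const): P₂ = 1.4×2.07^(5/3) = 4.707 bar; T₂ = 546×2.07^(2/3) = 886.8 K.
Isochoric: P₃ = P₂(T₃/T₂) = 4.707 × (546/886.8) = 2.898 bar.

P₃ ≈ 2.90 bar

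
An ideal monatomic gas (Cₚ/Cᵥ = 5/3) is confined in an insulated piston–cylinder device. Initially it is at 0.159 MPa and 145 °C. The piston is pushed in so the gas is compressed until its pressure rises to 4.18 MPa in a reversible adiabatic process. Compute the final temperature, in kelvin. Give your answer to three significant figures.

T₂ ≈ 1550 K

Along an adiabat T P^((1−γ)/γ) is constant, so T₂ = T₁ (P₂/P₁)^((γ−1)/γ).
T₁ = 145 °C = 418.1 K.
T₂ = 418.1 × (4.18/0.159)^(2/5) = 1546 K.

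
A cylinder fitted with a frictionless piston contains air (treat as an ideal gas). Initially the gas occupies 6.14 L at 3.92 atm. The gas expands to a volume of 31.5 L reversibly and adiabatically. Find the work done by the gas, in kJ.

γ = 7/5 for a diatomic ideal gas.
P₂ = P₁(V₁/V₂)^γ = 3.92×(6.14/31.5)^(7/5) = 0.3973 atm.
For a reversible adiabat, W_by_gas = (P₁V₁ − P₂V₂)/(γ−1).
W_by = (397200×0.00614 − 40250×0.0315) / (2/5) = 2927 J.

W ≈ 2.93 kJ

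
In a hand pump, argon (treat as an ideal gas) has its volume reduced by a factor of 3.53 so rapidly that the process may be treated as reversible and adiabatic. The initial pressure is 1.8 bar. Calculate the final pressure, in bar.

P₂ ≈ 14.7 bar

Since PV^γ is constant along a reversible adiabat, P₂ = P₁ (V₁/V₂)^γ.
For a monatomic ideal gas γ = 5/3.
P₂ = 1.8 × 3.53^(5/3) = 14.73 bar.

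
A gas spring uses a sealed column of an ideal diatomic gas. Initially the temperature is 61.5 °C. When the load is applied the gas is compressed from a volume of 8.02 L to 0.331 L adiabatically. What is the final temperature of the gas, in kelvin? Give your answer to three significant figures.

T₂ ≈ 1200 K

For a reversible adiabat TV^(γ−1) is constant, so T₂ = T₁ (V₁/V₂)^(γ−1).
For a diatomic ideal gas γ = 7/5, so γ−1 = 2/5.
T₁ = 61.5 °C = 334.6 K.
T₂ = 334.6 × (8.02/0.331)^(2/5) = 1198 K.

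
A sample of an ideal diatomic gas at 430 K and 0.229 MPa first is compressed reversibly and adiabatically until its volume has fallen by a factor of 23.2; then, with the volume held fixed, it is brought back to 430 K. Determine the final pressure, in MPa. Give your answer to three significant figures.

P₃ ≈ 5.31 MPa

For a diatomic ideal gas γ = 7/5.
Adiabatic step (PV^γ = const): P₂ = 0.229×23.2^(7/5) = 18.69 MPa; T₂ = 430×23.2^(2/5) = 1512 K.
Isochoric: P₃ = P₂(T₃/T₂) = 18.69 × (430/1512) = 5.313 MPa.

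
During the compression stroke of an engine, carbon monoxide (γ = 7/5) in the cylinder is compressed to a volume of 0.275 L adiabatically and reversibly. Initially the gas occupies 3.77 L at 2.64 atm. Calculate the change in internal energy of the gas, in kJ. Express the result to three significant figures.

ΔU ≈ 4.66 kJ

P₂ = P₁(V₁/V₂)^γ = 2.64×(3.77/0.275)^(7/5) = 103.1 atm.
For a reversible adiabat, W_by_gas = (P₁V₁ − P₂V₂)/(γ−1).
W_by = (267500×0.00377 − 1.045×10^7×0.000275) / (2/5) = -4663 J.
Q = 0 ⇒ ΔU = −W_by = 4663 J.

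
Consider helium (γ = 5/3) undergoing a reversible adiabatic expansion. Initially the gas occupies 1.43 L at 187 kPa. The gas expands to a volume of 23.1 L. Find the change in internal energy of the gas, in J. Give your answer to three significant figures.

ΔU ≈ -338 J

P₂ = P₁(V₁/V₂)^γ = 187×(1.43/23.1)^(5/3) = 1.812 kPa.
For a reversible adiabat, W_by_gas = (P₁V₁ − P₂V₂)/(γ−1).
W_by = (187000×0.00143 − 1812×0.0231) / (2/3) = 338.3 J.
Q = 0 ⇒ ΔU = −W_by = -338.3 J.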